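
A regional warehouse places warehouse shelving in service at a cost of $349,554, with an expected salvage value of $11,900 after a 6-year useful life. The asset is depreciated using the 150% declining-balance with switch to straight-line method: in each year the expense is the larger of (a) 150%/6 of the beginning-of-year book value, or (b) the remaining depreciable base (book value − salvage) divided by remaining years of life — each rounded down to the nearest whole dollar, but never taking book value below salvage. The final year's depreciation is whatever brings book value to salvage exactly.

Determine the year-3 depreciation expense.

Depreciable base = $349,554 − $11,900 = $337,654.
Year 1: DB = ⌊$349,554 × 150%/6⌋ = $87,388; SL = ⌊$337,654/6⌋ = $56,275 → take DB $87,388. Book value $262,166.
Year 2: DB = ⌊$262,166 × 150%/6⌋ = $65,541; SL = ⌊$250,266/5⌋ = $50,053 → take DB $65,541. Book value $196,625.
Year 3: DB = ⌊$196,625 × 150%/6⌋ = $49,156; SL = ⌊$184,725/4⌋ = $46,181 → take DB $49,156. Book value $147,469.

$49,156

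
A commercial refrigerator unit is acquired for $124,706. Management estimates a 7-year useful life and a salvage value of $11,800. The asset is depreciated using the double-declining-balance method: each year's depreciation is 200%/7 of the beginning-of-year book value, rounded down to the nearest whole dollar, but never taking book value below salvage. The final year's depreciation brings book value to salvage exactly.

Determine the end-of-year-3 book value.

Depreciable base = $124,706 − $11,800 = $112,906.
Year 1: ⌊$124,706 × 200%/7⌋ = $35,630. Book value $89,076.
Year 2: ⌊$89,076 × 200%/7⌋ = $25,450. Book value $63,626.
Year 3: ⌊$63,626 × 200%/7⌋ = $18,178. Book value $45,448.

$45,448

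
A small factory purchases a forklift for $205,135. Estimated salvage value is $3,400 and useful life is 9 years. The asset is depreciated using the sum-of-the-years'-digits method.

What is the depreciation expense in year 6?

$17,932

Depreciable base = $205,135 − $3,400 = $201,735.
Sum of the years' digits = 9+8+7+6+5+4+3+2+1 = 45.
Year 1: $201,735 × 9/45 = $40,347. Book value $164,788.
Year 2: $201,735 × 8/45 = $35,864. Book value $128,924.
Year 3: $201,735 × 7/45 = $31,381. Book value $97,543.
Year 4: $201,735 × 6/45 = $26,898. Book value $70,645.
Year 5: $201,735 × 5/45 = $22,415. Book value $48,230.
Year 6: $201,735 × 4/45 = $17,932. Book value $30,298.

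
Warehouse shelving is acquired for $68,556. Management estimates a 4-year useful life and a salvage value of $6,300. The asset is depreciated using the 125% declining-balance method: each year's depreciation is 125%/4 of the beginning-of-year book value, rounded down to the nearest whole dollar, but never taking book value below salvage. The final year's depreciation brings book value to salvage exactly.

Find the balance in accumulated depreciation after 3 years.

Depreciable base = $68,556 − $6,300 = $62,256.
Year 1: ⌊$68,556 × 125%/4⌋ = $21,423. Book value $47,133.
Year 2: ⌊$47,133 × 125%/4⌋ = $14,729. Book value $32,404.
Year 3: ⌊$32,404 × 125%/4⌋ = $10,126. Book value $22,278.
Accumulated through year 3 = $68,556 − $22,278 = $46,278.

$46,278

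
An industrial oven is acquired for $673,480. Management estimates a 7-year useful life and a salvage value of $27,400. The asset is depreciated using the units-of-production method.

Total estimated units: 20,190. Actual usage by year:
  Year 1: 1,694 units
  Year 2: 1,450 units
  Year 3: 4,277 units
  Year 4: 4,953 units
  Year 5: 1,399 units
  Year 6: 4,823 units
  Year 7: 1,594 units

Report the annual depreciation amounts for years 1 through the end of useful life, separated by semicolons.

$54,208; $46,400; $136,864; $158,496; $44,768; $154,336; $51,008

Depreciable base = $673,480 − $27,400 = $646,080.
Rate = $646,080 / 20,190 units = $32 per unit.
Year 1: 1,694 × $32 = $54,208. Book value $619,272.
Year 2: 1,450 × $32 = $46,400. Book value $572,872.
Year 3: 4,277 × $32 = $136,864. Book value $436,008.
Year 4: 4,953 × $32 = $158,496. Book value $277,512.
Year 5: 1,399 × $32 = $44,768. Book value $232,744.
Year 6: 4,823 × $32 = $154,336. Book value $78,408.
Year 7: 1,594 × $32 = $51,008. Book value $27,400.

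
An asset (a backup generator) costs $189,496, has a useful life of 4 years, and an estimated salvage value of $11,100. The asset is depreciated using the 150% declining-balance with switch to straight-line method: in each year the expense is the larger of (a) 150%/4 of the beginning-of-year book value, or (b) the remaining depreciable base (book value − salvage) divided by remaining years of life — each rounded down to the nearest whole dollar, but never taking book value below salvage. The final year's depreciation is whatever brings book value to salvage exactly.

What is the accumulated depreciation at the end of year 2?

Depreciable base = $189,496 − $11,100 = $178,396.
Year 1: DB = ⌊$189,496 × 150%/4⌋ = $71,061; SL = ⌊$178,396/4⌋ = $44,599 → take DB $71,061. Book value $118,435.
Year 2: DB = ⌊$118,435 × 150%/4⌋ = $44,413; SL = ⌊$107,335/3⌋ = $35,778 → take DB $44,413. Book value $74,022.
Accumulated through year 2 = $189,496 − $74,022 = $115,474.

$115,474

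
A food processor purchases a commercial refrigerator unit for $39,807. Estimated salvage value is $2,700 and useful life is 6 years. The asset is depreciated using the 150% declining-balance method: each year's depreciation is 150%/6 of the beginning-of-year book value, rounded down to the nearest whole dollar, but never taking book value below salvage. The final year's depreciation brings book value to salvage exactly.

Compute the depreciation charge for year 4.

Depreciable base = $39,807 − $2,700 = $37,107.
Year 1: ⌊$39,807 × 150%/6⌋ = $9,951. Book value $29,856.
Year 2: ⌊$29,856 × 150%/6⌋ = $7,464. Book value $22,392.
Year 3: ⌊$22,392 × 150%/6⌋ = $5,598. Book value $16,794.
Year 4: ⌊$16,794 × 150%/6⌋ = $4,198. Book value $12,596.

$4,198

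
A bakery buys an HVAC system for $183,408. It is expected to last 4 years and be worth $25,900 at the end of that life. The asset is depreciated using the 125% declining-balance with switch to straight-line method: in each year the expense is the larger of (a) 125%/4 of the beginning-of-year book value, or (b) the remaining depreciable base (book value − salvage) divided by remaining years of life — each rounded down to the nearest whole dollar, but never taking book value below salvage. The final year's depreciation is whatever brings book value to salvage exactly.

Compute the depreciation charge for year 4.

$30,395

Depreciable base = $183,408 − $25,900 = $157,508.
Year 1: DB = ⌊$183,408 × 125%/4⌋ = $57,315; SL = ⌊$157,508/4⌋ = $39,377 → take DB $57,315. Book value $126,093.
Year 2: DB = ⌊$126,093 × 125%/4⌋ = $39,404; SL = ⌊$100,193/3⌋ = $33,397 → take DB $39,404. Book value $86,689.
Year 3: DB = ⌊$86,689 × 125%/4⌋ = $27,090; SL = ⌊$60,789/2⌋ = $30,394 → take SL $30,394. Book value $56,295.
Year 4 (final): $56,295 − $25,900 = $30,395. Book value $25,900.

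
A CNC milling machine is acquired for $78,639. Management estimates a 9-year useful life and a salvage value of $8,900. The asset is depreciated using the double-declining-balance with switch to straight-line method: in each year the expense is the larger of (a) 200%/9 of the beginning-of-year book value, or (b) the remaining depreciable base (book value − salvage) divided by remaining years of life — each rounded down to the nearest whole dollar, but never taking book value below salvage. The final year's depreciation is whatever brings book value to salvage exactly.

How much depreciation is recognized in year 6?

$4,974

Depreciable base = $78,639 − $8,900 = $69,739.
Year 1: DB = ⌊$78,639 × 200%/9⌋ = $17,475; SL = ⌊$69,739/9⌋ = $7,748 → take DB $17,475. Book value $61,164.
Year 2: DB = ⌊$61,164 × 200%/9⌋ = $13,592; SL = ⌊$52,264/8⌋ = $6,533 → take DB $13,592. Book value $47,572.
Year 3: DB = ⌊$47,572 × 200%/9⌋ = $10,571; SL = ⌊$38,672/7⌋ = $5,524 → take DB $10,571. Book value $37,001.
Year 4: DB = ⌊$37,001 × 200%/9⌋ = $8,222; SL = ⌊$28,101/6⌋ = $4,683 → take DB $8,222. Book value $28,779.
Year 5: DB = ⌊$28,779 × 200%/9⌋ = $6,395; SL = ⌊$19,879/5⌋ = $3,975 → take DB $6,395. Book value $22,384.
Year 6: DB = ⌊$22,384 × 200%/9⌋ = $4,974; SL = ⌊$13,484/4⌋ = $3,371 → take DB $4,974. Book value $17,410.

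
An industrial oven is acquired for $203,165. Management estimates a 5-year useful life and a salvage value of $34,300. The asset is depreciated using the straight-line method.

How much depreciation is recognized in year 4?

Depreciable base = $203,165 − $34,300 = $168,865.
Annual expense = $168,865 / 5 = $33,773.

$33,773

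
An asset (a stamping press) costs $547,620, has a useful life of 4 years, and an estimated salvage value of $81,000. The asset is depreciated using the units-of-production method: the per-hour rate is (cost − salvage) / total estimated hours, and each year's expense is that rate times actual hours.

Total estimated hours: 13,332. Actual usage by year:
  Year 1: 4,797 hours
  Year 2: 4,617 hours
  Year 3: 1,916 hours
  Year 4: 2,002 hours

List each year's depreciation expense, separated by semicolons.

$167,895; $161,595; $67,060; $70,070

Depreciable base = $547,620 − $81,000 = $466,620.
Rate = $466,620 / 13,332 hours = $35 per hour.
Year 1: 4,797 × $35 = $167,895. Book value $379,725.
Year 2: 4,617 × $35 = $161,595. Book value $218,130.
Year 3: 1,916 × $35 = $67,060. Book value $151,070.
Year 4: 2,002 × $35 = $70,070. Book value $81,000.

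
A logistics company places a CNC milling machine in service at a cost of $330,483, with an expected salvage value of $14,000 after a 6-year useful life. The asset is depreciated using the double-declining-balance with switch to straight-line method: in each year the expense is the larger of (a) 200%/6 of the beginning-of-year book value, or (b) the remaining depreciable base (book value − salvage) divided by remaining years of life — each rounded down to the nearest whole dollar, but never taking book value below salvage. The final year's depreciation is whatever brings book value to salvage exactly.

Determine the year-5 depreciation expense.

Depreciable base = $330,483 − $14,000 = $316,483.
Year 1: DB = ⌊$330,483 × 200%/6⌋ = $110,161; SL = ⌊$316,483/6⌋ = $52,747 → take DB $110,161. Book value $220,322.
Year 2: DB = ⌊$220,322 × 200%/6⌋ = $73,440; SL = ⌊$206,322/5⌋ = $41,264 → take DB $73,440. Book value $146,882.
Year 3: DB = ⌊$146,882 × 200%/6⌋ = $48,960; SL = ⌊$132,882/4⌋ = $33,220 → take DB $48,960. Book value $97,922.
Year 4: DB = ⌊$97,922 × 200%/6⌋ = $32,640; SL = ⌊$83,922/3⌋ = $27,974 → take DB $32,640. Book value $65,282.
Year 5: DB = ⌊$65,282 × 200%/6⌋ = $21,760; SL = ⌊$51,282/2⌋ = $25,641 → take SL $25,641. Book value $39,641.

$25,641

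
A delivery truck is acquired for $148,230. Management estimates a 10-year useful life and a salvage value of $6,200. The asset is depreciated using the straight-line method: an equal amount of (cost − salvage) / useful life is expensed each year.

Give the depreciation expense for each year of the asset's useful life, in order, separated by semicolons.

Depreciable base = $148,230 − $6,200 = $142,030.
Annual expense = $142,030 / 10 = $14,203.
End of year 1: book value $134,027.
End of year 2: book value $119,824.
End of year 3: book value $105,621.
End of year 4: book value $91,418.
End of year 5: book value $77,215.
End of year 6: book value $63,012.
End of year 7: book value $48,809.
End of year 8: book value $34,606.
End of year 9: book value $20,403.
End of year 10: book value $6,200.

$14,203; $14,203; $14,203; $14,203; $14,203; $14,203; $14,203; $14,203; $14,203; $14,203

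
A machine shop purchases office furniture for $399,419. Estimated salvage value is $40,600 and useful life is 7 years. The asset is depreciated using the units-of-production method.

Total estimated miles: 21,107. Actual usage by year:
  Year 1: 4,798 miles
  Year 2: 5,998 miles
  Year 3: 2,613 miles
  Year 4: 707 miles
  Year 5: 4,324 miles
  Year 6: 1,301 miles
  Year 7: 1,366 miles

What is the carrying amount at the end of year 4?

$159,447

Depreciable base = $399,419 − $40,600 = $358,819.
Rate = $358,819 / 21,107 miles = $17 per mile.
Year 1: 4,798 × $17 = $81,566. Book value $317,853.
Year 2: 5,998 × $17 = $101,966. Book value $215,887.
Year 3: 2,613 × $17 = $44,421. Book value $171,466.
Year 4: 707 × $17 = $12,019. Book value $159,447.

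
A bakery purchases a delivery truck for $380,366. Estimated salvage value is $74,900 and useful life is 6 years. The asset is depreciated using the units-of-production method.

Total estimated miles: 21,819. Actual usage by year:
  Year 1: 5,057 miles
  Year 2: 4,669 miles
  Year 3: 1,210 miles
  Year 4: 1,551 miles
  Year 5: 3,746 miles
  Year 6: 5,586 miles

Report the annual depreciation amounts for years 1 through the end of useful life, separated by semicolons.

Depreciable base = $380,366 − $74,900 = $305,466.
Rate = $305,466 / 21,819 miles = $14 per mile.
Year 1: 5,057 × $14 = $70,798. Book value $309,568.
Year 2: 4,669 × $14 = $65,366. Book value $244,202.
Year 3: 1,210 × $14 = $16,940. Book value $227,262.
Year 4: 1,551 × $14 = $21,714. Book value $205,548.
Year 5: 3,746 × $14 = $52,444. Book value $153,104.
Year 6: 5,586 × $14 = $78,204. Book value $74,900.

$70,798; $65,366; $16,940; $21,714; $52,444; $78,204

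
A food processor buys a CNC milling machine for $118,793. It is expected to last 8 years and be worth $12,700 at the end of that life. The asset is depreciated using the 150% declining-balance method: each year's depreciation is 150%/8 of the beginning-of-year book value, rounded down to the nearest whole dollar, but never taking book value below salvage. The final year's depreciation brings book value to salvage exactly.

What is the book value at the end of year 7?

$27,770

Depreciable base = $118,793 − $12,700 = $106,093.
Year 1: ⌊$118,793 × 150%/8⌋ = $22,273. Book value $96,520.
Year 2: ⌊$96,520 × 150%/8⌋ = $18,097. Book value $78,423.
Year 3: ⌊$78,423 × 150%/8⌋ = $14,704. Book value $63,719.
Year 4: ⌊$63,719 × 150%/8⌋ = $11,947. Book value $51,772.
Year 5: ⌊$51,772 × 150%/8⌋ = $9,707. Book value $42,065.
Year 6: ⌊$42,065 × 150%/8⌋ = $7,887. Book value $34,178.
Year 7: ⌊$34,178 × 150%/8⌋ = $6,408. Book value $27,770.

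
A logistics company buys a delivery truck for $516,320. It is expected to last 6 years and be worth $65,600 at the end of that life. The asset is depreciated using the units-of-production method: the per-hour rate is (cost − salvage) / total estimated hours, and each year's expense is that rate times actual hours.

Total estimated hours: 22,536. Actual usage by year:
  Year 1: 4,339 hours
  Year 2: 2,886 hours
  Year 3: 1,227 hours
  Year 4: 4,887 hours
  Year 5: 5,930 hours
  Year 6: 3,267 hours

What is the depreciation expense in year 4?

Depreciable base = $516,320 − $65,600 = $450,720.
Rate = $450,720 / 22,536 hours = $20 per hour.
Year 1: 4,339 × $20 = $86,780. Book value $429,540.
Year 2: 2,886 × $20 = $57,720. Book value $371,820.
Year 3: 1,227 × $20 = $24,540. Book value $347,280.
Year 4: 4,887 × $20 = $97,740. Book value $249,540.

$97,740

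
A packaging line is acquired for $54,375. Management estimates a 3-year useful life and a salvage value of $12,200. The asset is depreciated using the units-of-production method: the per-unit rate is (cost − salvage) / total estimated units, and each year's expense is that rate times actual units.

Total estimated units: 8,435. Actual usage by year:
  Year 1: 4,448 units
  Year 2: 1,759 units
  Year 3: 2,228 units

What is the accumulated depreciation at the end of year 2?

$31,035

Depreciable base = $54,375 − $12,200 = $42,175.
Rate = $42,175 / 8,435 units = $5 per unit.
Year 1: 4,448 × $5 = $22,240. Book value $32,135.
Year 2: 1,759 × $5 = $8,795. Book value $23,340.
Accumulated through year 2 = $54,375 − $23,340 = $31,035.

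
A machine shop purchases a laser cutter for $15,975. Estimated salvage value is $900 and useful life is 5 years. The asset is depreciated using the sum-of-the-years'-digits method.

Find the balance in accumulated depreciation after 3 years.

$12,060

Depreciable base = $15,975 − $900 = $15,075.
Sum of the years' digits = 5+4+3+2+1 = 15.
Year 1: $15,075 × 5/15 = $5,025. Book value $10,950.
Year 2: $15,075 × 4/15 = $4,020. Book value $6,930.
Year 3: $15,075 × 3/15 = $3,015. Book value $3,915.
Accumulated through year 3 = $15,975 − $3,915 = $12,060.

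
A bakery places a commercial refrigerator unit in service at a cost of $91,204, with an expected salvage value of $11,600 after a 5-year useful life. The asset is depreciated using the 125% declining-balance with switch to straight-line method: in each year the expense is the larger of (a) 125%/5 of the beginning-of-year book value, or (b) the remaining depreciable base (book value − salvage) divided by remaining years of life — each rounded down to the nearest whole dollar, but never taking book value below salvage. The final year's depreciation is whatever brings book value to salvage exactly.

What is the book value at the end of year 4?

Depreciable base = $91,204 − $11,600 = $79,604.
Year 1: DB = ⌊$91,204 × 125%/5⌋ = $22,801; SL = ⌊$79,604/5⌋ = $15,920 → take DB $22,801. Book value $68,403.
Year 2: DB = ⌊$68,403 × 125%/5⌋ = $17,100; SL = ⌊$56,803/4⌋ = $14,200 → take DB $17,100. Book value $51,303.
Year 3: DB = ⌊$51,303 × 125%/5⌋ = $12,825; SL = ⌊$39,703/3⌋ = $13,234 → take SL $13,234. Book value $38,069.
Year 4: DB = ⌊$38,069 × 125%/5⌋ = $9,517; SL = ⌊$26,469/2⌋ = $13,234 → take SL $13,234. Book value $24,835.

$24,835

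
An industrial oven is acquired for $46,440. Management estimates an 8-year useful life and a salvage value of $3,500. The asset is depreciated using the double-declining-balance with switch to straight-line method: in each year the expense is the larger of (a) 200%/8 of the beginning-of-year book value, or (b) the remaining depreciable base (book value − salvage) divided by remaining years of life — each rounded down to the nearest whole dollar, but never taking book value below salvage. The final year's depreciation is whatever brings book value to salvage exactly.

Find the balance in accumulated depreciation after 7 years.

Depreciable base = $46,440 − $3,500 = $42,940.
Year 1: DB = ⌊$46,440 × 200%/8⌋ = $11,610; SL = ⌊$42,940/8⌋ = $5,367 → take DB $11,610. Book value $34,830.
Year 2: DB = ⌊$34,830 × 200%/8⌋ = $8,707; SL = ⌊$31,330/7⌋ = $4,475 → take DB $8,707. Book value $26,123.
Year 3: DB = ⌊$26,123 × 200%/8⌋ = $6,530; SL = ⌊$22,623/6⌋ = $3,770 → take DB $6,530. Book value $19,593.
Year 4: DB = ⌊$19,593 × 200%/8⌋ = $4,898; SL = ⌊$16,093/5⌋ = $3,218 → take DB $4,898. Book value $14,695.
Year 5: DB = ⌊$14,695 × 200%/8⌋ = $3,673; SL = ⌊$11,195/4⌋ = $2,798 → take DB $3,673. Book value $11,022.
Year 6: DB = ⌊$11,022 × 200%/8⌋ = $2,755; SL = ⌊$7,522/3⌋ = $2,507 → take DB $2,755. Book value $8,267.
Year 7: DB = ⌊$8,267 × 200%/8⌋ = $2,066; SL = ⌊$4,767/2⌋ = $2,383 → take SL $2,383. Book value $5,884.
Accumulated through year 7 = $46,440 − $5,884 = $40,556.

$40,556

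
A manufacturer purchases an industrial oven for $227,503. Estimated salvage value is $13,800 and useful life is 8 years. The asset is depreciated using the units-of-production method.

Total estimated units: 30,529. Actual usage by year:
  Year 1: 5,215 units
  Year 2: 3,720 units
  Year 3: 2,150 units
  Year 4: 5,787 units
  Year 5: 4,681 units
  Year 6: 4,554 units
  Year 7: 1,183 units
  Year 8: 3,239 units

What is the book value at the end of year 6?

$44,754

Depreciable base = $227,503 − $13,800 = $213,703.
Rate = $213,703 / 30,529 units = $7 per unit.
Year 1: 5,215 × $7 = $36,505. Book value $190,998.
Year 2: 3,720 × $7 = $26,040. Book value $164,958.
Year 3: 2,150 × $7 = $15,050. Book value $149,908.
Year 4: 5,787 × $7 = $40,509. Book value $109,399.
Year 5: 4,681 × $7 = $32,767. Book value $76,632.
Year 6: 4,554 × $7 = $31,878. Book value $44,754.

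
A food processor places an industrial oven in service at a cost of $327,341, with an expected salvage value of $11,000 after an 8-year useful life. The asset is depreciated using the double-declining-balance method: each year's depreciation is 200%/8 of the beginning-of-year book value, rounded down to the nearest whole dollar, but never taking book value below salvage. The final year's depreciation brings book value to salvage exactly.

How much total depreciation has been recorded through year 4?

Depreciable base = $327,341 − $11,000 = $316,341.
Year 1: ⌊$327,341 × 200%/8⌋ = $81,835. Book value $245,506.
Year 2: ⌊$245,506 × 200%/8⌋ = $61,376. Book value $184,130.
Year 3: ⌊$184,130 × 200%/8⌋ = $46,032. Book value $138,098.
Year 4: ⌊$138,098 × 200%/8⌋ = $34,524. Book value $103,574.
Accumulated through year 4 = $327,341 − $103,574 = $223,767.

$223,767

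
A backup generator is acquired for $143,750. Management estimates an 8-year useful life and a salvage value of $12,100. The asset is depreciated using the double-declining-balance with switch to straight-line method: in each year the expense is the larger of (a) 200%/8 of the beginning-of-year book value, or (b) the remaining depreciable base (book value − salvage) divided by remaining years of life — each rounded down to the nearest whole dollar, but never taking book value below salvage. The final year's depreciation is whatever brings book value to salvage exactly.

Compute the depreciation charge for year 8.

$6,743

Depreciable base = $143,750 − $12,100 = $131,650.
Year 1: DB = ⌊$143,750 × 200%/8⌋ = $35,937; SL = ⌊$131,650/8⌋ = $16,456 → take DB $35,937. Book value $107,813.
Year 2: DB = ⌊$107,813 × 200%/8⌋ = $26,953; SL = ⌊$95,713/7⌋ = $13,673 → take DB $26,953. Book value $80,860.
Year 3: DB = ⌊$80,860 × 200%/8⌋ = $20,215; SL = ⌊$68,760/6⌋ = $11,460 → take DB $20,215. Book value $60,645.
Year 4: DB = ⌊$60,645 × 200%/8⌋ = $15,161; SL = ⌊$48,545/5⌋ = $9,709 → take DB $15,161. Book value $45,484.
Year 5: DB = ⌊$45,484 × 200%/8⌋ = $11,371; SL = ⌊$33,384/4⌋ = $8,346 → take DB $11,371. Book value $34,113.
Year 6: DB = ⌊$34,113 × 200%/8⌋ = $8,528; SL = ⌊$22,013/3⌋ = $7,337 → take DB $8,528. Book value $25,585.
Year 7: DB = ⌊$25,585 × 200%/8⌋ = $6,396; SL = ⌊$13,485/2⌋ = $6,742 → take SL $6,742. Book value $18,843.
Year 8 (final): $18,843 − $12,100 = $6,743. Book value $12,100.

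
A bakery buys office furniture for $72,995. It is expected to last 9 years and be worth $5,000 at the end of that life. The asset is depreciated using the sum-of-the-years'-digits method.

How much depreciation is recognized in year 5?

$7,555

Depreciable base = $72,995 − $5,000 = $67,995.
Sum of the years' digits = 9+8+7+6+5+4+3+2+1 = 45.
Year 1: $67,995 × 9/45 = $13,599. Book value $59,396.
Year 2: $67,995 × 8/45 = $12,088. Book value $47,308.
Year 3: $67,995 × 7/45 = $10,577. Book value $36,731.
Year 4: $67,995 × 6/45 = $9,066. Book value $27,665.
Year 5: $67,995 × 5/45 = $7,555. Book value $20,110.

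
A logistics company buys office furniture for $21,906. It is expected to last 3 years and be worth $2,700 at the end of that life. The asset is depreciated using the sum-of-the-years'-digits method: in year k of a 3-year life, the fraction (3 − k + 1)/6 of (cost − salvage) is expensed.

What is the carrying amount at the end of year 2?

Depreciable base = $21,906 − $2,700 = $19,206.
Sum of the years' digits = 3+2+1 = 6.
Year 1: $19,206 × 3/6 = $9,603. Book value $12,303.
Year 2: $19,206 × 2/6 = $6,402. Book value $5,901.

$5,901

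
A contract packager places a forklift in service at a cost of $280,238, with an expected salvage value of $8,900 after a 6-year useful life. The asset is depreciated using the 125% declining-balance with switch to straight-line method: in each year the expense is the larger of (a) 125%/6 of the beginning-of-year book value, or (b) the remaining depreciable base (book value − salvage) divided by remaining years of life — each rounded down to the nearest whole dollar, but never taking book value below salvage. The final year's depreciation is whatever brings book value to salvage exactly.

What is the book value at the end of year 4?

Depreciable base = $280,238 − $8,900 = $271,338.
Year 1: DB = ⌊$280,238 × 125%/6⌋ = $58,382; SL = ⌊$271,338/6⌋ = $45,223 → take DB $58,382. Book value $221,856.
Year 2: DB = ⌊$221,856 × 125%/6⌋ = $46,220; SL = ⌊$212,956/5⌋ = $42,591 → take DB $46,220. Book value $175,636.
Year 3: DB = ⌊$175,636 × 125%/6⌋ = $36,590; SL = ⌊$166,736/4⌋ = $41,684 → take SL $41,684. Book value $133,952.
Year 4: DB = ⌊$133,952 × 125%/6⌋ = $27,906; SL = ⌊$125,052/3⌋ = $41,684 → take SL $41,684. Book value $92,268.

$92,268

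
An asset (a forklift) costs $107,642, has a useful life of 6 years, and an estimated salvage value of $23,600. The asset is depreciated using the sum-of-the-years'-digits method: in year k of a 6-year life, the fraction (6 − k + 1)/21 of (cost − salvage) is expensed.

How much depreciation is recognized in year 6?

Depreciable base = $107,642 − $23,600 = $84,042.
Sum of the years' digits = 6+5+4+3+2+1 = 21.
Year 1: $84,042 × 6/21 = $24,012. Book value $83,630.
Year 2: $84,042 × 5/21 = $20,010. Book value $63,620.
Year 3: $84,042 × 4/21 = $16,008. Book value $47,612.
Year 4: $84,042 × 3/21 = $12,006. Book value $35,606.
Year 5: $84,042 × 2/21 = $8,004. Book value $27,602.
Year 6: $84,042 × 1/21 = $4,002. Book value $23,600.

$4,002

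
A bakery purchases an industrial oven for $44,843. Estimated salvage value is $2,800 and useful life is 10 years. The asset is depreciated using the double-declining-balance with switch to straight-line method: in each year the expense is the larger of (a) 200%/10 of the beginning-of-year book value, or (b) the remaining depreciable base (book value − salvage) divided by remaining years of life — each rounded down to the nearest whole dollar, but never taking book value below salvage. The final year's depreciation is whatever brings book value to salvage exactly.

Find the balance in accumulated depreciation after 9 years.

$39,841

Depreciable base = $44,843 − $2,800 = $42,043.
Year 1: DB = ⌊$44,843 × 200%/10⌋ = $8,968; SL = ⌊$42,043/10⌋ = $4,204 → take DB $8,968. Book value $35,875.
Year 2: DB = ⌊$35,875 × 200%/10⌋ = $7,175; SL = ⌊$33,075/9⌋ = $3,675 → take DB $7,175. Book value $28,700.
Year 3: DB = ⌊$28,700 × 200%/10⌋ = $5,740; SL = ⌊$25,900/8⌋ = $3,237 → take DB $5,740. Book value $22,960.
Year 4: DB = ⌊$22,960 × 200%/10⌋ = $4,592; SL = ⌊$20,160/7⌋ = $2,880 → take DB $4,592. Book value $18,368.
Year 5: DB = ⌊$18,368 × 200%/10⌋ = $3,673; SL = ⌊$15,568/6⌋ = $2,594 → take DB $3,673. Book value $14,695.
Year 6: DB = ⌊$14,695 × 200%/10⌋ = $2,939; SL = ⌊$11,895/5⌋ = $2,379 → take DB $2,939. Book value $11,756.
Year 7: DB = ⌊$11,756 × 200%/10⌋ = $2,351; SL = ⌊$8,956/4⌋ = $2,239 → take DB $2,351. Book value $9,405.
Year 8: DB = ⌊$9,405 × 200%/10⌋ = $1,881; SL = ⌊$6,605/3⌋ = $2,201 → take SL $2,201. Book value $7,204.
Year 9: DB = ⌊$7,204 × 200%/10⌋ = $1,440; SL = ⌊$4,404/2⌋ = $2,202 → take SL $2,202. Book value $5,002.
Accumulated through year 9 = $44,843 − $5,002 = $39,841.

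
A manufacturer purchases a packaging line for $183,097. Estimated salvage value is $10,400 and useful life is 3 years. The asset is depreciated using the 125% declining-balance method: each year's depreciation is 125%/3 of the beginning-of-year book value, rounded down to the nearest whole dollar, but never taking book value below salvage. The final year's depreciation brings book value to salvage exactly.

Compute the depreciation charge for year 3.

Depreciable base = $183,097 − $10,400 = $172,697.
Year 1: ⌊$183,097 × 125%/3⌋ = $76,290. Book value $106,807.
Year 2: ⌊$106,807 × 125%/3⌋ = $44,502. Book value $62,305.
Year 3 (final): $62,305 − $10,400 = $51,905. Book value $10,400.

$51,905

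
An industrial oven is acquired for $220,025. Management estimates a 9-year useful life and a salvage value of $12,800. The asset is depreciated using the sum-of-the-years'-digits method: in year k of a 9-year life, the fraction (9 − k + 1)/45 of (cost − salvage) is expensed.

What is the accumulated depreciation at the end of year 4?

Depreciable base = $220,025 − $12,800 = $207,225.
Sum of the years' digits = 9+8+7+6+5+4+3+2+1 = 45.
Year 1: $207,225 × 9/45 = $41,445. Book value $178,580.
Year 2: $207,225 × 8/45 = $36,840. Book value $141,740.
Year 3: $207,225 × 7/45 = $32,235. Book value $109,505.
Year 4: $207,225 × 6/45 = $27,630. Book value $81,875.
Accumulated through year 4 = $220,025 − $81,875 = $138,150.

$138,150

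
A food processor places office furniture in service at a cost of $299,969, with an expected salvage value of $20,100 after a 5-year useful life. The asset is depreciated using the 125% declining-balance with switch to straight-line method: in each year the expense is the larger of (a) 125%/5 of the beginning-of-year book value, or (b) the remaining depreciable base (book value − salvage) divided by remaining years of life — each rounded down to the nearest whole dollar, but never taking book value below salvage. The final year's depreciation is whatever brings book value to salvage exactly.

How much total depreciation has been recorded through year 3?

$180,780

Depreciable base = $299,969 − $20,100 = $279,869.
Year 1: DB = ⌊$299,969 × 125%/5⌋ = $74,992; SL = ⌊$279,869/5⌋ = $55,973 → take DB $74,992. Book value $224,977.
Year 2: DB = ⌊$224,977 × 125%/5⌋ = $56,244; SL = ⌊$204,877/4⌋ = $51,219 → take DB $56,244. Book value $168,733.
Year 3: DB = ⌊$168,733 × 125%/5⌋ = $42,183; SL = ⌊$148,633/3⌋ = $49,544 → take SL $49,544. Book value $119,189.
Accumulated through year 3 = $299,969 − $119,189 = $180,780.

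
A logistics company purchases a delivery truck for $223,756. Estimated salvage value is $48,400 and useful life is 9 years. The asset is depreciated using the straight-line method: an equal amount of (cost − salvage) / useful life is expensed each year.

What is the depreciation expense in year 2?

Depreciable base = $223,756 − $48,400 = $175,356.
Annual expense = $175,356 / 9 = $19,484.

$19,484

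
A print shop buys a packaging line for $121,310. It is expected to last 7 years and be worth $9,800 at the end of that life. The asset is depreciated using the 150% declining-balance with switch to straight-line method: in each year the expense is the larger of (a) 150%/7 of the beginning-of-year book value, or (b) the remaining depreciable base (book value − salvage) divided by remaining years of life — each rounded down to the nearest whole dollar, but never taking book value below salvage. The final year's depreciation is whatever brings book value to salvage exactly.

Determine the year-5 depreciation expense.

Depreciable base = $121,310 − $9,800 = $111,510.
Year 1: DB = ⌊$121,310 × 150%/7⌋ = $25,995; SL = ⌊$111,510/7⌋ = $15,930 → take DB $25,995. Book value $95,315.
Year 2: DB = ⌊$95,315 × 150%/7⌋ = $20,424; SL = ⌊$85,515/6⌋ = $14,252 → take DB $20,424. Book value $74,891.
Year 3: DB = ⌊$74,891 × 150%/7⌋ = $16,048; SL = ⌊$65,091/5⌋ = $13,018 → take DB $16,048. Book value $58,843.
Year 4: DB = ⌊$58,843 × 150%/7⌋ = $12,609; SL = ⌊$49,043/4⌋ = $12,260 → take DB $12,609. Book value $46,234.
Year 5: DB = ⌊$46,234 × 150%/7⌋ = $9,907; SL = ⌊$36,434/3⌋ = $12,144 → take SL $12,144. Book value $34,090.

$12,144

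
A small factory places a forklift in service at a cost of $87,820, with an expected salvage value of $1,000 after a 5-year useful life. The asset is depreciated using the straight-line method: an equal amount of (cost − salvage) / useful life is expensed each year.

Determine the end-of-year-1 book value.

Depreciable base = $87,820 − $1,000 = $86,820.
Annual expense = $86,820 / 5 = $17,364.
End of year 1: book value $70,456.

$70,456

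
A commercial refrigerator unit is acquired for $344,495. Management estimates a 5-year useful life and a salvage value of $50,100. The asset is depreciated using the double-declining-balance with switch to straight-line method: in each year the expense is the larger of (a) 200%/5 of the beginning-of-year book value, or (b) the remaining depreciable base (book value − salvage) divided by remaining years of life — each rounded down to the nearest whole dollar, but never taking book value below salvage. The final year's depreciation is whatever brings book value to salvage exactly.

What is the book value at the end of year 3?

Depreciable base = $344,495 − $50,100 = $294,395.
Year 1: DB = ⌊$344,495 × 200%/5⌋ = $137,798; SL = ⌊$294,395/5⌋ = $58,879 → take DB $137,798. Book value $206,697.
Year 2: DB = ⌊$206,697 × 200%/5⌋ = $82,678; SL = ⌊$156,597/4⌋ = $39,149 → take DB $82,678. Book value $124,019.
Year 3: DB = ⌊$124,019 × 200%/5⌋ = $49,607; SL = ⌊$73,919/3⌋ = $24,639 → take DB $49,607. Book value $74,412.

$74,412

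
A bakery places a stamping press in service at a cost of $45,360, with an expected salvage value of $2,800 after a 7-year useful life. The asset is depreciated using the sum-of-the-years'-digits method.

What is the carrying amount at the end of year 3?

Depreciable base = $45,360 − $2,800 = $42,560.
Sum of the years' digits = 7+6+5+4+3+2+1 = 28.
Year 1: $42,560 × 7/28 = $10,640. Book value $34,720.
Year 2: $42,560 × 6/28 = $9,120. Book value $25,600.
Year 3: $42,560 × 5/28 = $7,600. Book value $18,000.

$18,000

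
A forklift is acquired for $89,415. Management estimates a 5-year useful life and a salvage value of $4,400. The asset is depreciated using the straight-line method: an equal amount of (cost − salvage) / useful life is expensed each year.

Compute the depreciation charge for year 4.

$17,003

Depreciable base = $89,415 − $4,400 = $85,015.
Annual expense = $85,015 / 5 = $17,003.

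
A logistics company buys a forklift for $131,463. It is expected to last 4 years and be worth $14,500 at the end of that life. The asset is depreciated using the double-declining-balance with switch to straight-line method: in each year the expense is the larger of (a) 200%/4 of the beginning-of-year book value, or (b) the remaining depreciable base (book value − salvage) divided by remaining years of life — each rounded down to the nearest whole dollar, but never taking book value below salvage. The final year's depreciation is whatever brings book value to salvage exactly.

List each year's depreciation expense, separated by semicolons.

Depreciable base = $131,463 − $14,500 = $116,963.
Year 1: DB = ⌊$131,463 × 200%/4⌋ = $65,731; SL = ⌊$116,963/4⌋ = $29,240 → take DB $65,731. Book value $65,732.
Year 2: DB = ⌊$65,732 × 200%/4⌋ = $32,866; SL = ⌊$51,232/3⌋ = $17,077 → take DB $32,866. Book value $32,866.
Year 3: DB = ⌊$32,866 × 200%/4⌋ = $16,433; SL = ⌊$18,366/2⌋ = $9,183 → take DB $16,433. Book value $16,433.
Year 4 (final): $16,433 − $14,500 = $1,933. Book value $14,500.

$65,731; $32,866; $16,433; $1,933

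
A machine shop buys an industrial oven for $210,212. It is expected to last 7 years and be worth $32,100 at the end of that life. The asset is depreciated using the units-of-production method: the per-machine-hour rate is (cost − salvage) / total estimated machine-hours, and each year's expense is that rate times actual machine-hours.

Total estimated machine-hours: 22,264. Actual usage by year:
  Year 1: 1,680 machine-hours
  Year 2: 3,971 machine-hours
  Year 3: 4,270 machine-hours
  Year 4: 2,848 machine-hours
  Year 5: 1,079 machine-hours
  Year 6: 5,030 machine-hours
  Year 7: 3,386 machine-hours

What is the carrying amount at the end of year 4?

Depreciable base = $210,212 − $32,100 = $178,112.
Rate = $178,112 / 22,264 machine-hours = $8 per machine-hour.
Year 1: 1,680 × $8 = $13,440. Book value $196,772.
Year 2: 3,971 × $8 = $31,768. Book value $165,004.
Year 3: 4,270 × $8 = $34,160. Book value $130,844.
Year 4: 2,848 × $8 = $22,784. Book value $108,060.

$108,060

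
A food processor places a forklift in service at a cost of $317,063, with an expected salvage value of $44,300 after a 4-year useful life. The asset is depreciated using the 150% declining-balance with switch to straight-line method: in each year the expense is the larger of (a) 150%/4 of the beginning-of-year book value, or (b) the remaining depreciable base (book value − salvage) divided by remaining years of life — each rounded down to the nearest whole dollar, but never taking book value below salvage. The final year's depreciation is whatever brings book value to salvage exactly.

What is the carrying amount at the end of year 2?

$123,854

Depreciable base = $317,063 − $44,300 = $272,763.
Year 1: DB = ⌊$317,063 × 150%/4⌋ = $118,898; SL = ⌊$272,763/4⌋ = $68,190 → take DB $118,898. Book value $198,165.
Year 2: DB = ⌊$198,165 × 150%/4⌋ = $74,311; SL = ⌊$153,865/3⌋ = $51,288 → take DB $74,311. Book value $123,854.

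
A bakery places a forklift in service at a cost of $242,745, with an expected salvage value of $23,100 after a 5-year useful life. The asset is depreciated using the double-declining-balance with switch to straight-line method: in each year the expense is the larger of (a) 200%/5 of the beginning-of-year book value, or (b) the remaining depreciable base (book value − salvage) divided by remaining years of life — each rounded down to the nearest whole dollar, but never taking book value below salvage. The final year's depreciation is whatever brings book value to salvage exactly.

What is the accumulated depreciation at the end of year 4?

$211,284

Depreciable base = $242,745 − $23,100 = $219,645.
Year 1: DB = ⌊$242,745 × 200%/5⌋ = $97,098; SL = ⌊$219,645/5⌋ = $43,929 → take DB $97,098. Book value $145,647.
Year 2: DB = ⌊$145,647 × 200%/5⌋ = $58,258; SL = ⌊$122,547/4⌋ = $30,636 → take DB $58,258. Book value $87,389.
Year 3: DB = ⌊$87,389 × 200%/5⌋ = $34,955; SL = ⌊$64,289/3⌋ = $21,429 → take DB $34,955. Book value $52,434.
Year 4: DB = ⌊$52,434 × 200%/5⌋ = $20,973; SL = ⌊$29,334/2⌋ = $14,667 → take DB $20,973. Book value $31,461.
Accumulated through year 4 = $242,745 − $31,461 = $211,284.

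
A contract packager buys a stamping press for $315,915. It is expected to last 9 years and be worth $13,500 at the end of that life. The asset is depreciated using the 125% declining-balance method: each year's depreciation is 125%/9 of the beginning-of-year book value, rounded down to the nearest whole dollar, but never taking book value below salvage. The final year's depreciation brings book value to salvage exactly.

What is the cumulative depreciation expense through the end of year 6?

$187,110

Depreciable base = $315,915 − $13,500 = $302,415.
Year 1: ⌊$315,915 × 125%/9⌋ = $43,877. Book value $272,038.
Year 2: ⌊$272,038 × 125%/9⌋ = $37,783. Book value $234,255.
Year 3: ⌊$234,255 × 125%/9⌋ = $32,535. Book value $201,720.
Year 4: ⌊$201,720 × 125%/9⌋ = $28,016. Book value $173,704.
Year 5: ⌊$173,704 × 125%/9⌋ = $24,125. Book value $149,579.
Year 6: ⌊$149,579 × 125%/9⌋ = $20,774. Book value $128,805.
Accumulated through year 6 = $315,915 − $128,805 = $187,110.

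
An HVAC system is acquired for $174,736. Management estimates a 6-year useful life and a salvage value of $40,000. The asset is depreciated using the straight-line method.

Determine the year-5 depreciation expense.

Depreciable base = $174,736 − $40,000 = $134,736.
Annual expense = $134,736 / 6 = $22,456.

$22,456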